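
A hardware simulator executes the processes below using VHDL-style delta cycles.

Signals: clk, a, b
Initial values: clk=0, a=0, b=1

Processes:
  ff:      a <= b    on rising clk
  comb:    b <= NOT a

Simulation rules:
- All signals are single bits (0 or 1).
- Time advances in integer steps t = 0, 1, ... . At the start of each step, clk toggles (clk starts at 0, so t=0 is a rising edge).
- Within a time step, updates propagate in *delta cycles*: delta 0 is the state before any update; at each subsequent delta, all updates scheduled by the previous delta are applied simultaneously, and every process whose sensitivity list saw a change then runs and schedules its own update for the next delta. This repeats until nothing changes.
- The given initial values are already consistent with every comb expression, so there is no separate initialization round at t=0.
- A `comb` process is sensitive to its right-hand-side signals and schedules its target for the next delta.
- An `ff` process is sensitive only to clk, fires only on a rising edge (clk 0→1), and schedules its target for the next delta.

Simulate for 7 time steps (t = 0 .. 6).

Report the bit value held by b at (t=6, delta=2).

0

t=0 Δ0: clk=0 b=1 a=0
  Δ1: clk:0→1
  Δ2: a:0→1
  Δ3: b:1→0
  (3Δ to stable)
t=1 Δ0: clk=1 b=0 a=1
  Δ1: clk:1→0
  (1Δ to stable)
t=2 Δ0: clk=0 b=0 a=1
  Δ1: clk:0→1
  Δ2: a:1→0
  Δ3: b:0→1
  (3Δ to stable)
t=3 Δ0: clk=1 b=1 a=0
  Δ1: clk:1→0
  (1Δ to stable)
t=4 Δ0: clk=0 b=1 a=0
  Δ1: clk:0→1
  Δ2: a:0→1
  Δ3: b:1→0
  (3Δ to stable)
t=5 Δ0: clk=1 b=0 a=1
  Δ1: clk:1→0
  (1Δ to stable)
t=6 Δ0: clk=0 b=0 a=1
  Δ1: clk:0→1
  Δ2: a:1→0
  Δ3: b:0→1
  (3Δ to stable)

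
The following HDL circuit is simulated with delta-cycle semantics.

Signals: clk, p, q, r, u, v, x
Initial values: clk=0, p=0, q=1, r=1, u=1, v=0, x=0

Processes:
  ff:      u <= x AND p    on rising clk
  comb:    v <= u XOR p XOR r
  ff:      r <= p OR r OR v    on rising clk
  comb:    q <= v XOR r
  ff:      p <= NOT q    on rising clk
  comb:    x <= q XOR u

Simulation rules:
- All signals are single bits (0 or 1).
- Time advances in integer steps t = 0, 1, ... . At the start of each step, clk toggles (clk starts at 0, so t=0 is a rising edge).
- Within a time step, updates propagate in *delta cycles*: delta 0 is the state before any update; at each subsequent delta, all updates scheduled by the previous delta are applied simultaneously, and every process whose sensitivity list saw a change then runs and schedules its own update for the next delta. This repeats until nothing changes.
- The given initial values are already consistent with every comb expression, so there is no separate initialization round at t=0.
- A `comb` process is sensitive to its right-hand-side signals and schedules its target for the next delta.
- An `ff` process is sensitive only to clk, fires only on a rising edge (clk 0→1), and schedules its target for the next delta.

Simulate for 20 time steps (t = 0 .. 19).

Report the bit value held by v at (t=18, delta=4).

1

t0.Δ0 u=1 v=0 p=0 clk=0 q=1 r=1 x=0
t0.Δ1 u=1 v=0 p=0 clk=1 q=1 r=1 x=0
t0.Δ2 u=0 v=0 p=0 clk=1 q=1 r=1 x=0
t0.Δ3 u=0 v=1 p=0 clk=1 q=1 r=1 x=1
t0.Δ4 u=0 v=1 p=0 clk=1 q=0 r=1 x=1
t0.Δ5 u=0 v=1 p=0 clk=1 q=0 r=1 x=0
t1.Δ0 u=0 v=1 p=0 clk=1 q=0 r=1 x=0
t1.Δ1 u=0 v=1 p=0 clk=0 q=0 r=1 x=0
t2.Δ0 u=0 v=1 p=0 clk=0 q=0 r=1 x=0
t2.Δ1 u=0 v=1 p=0 clk=1 q=0 r=1 x=0
t2.Δ2 u=0 v=1 p=1 clk=1 q=0 r=1 x=0
t2.Δ3 u=0 v=0 p=1 clk=1 q=0 r=1 x=0
t2.Δ4 u=0 v=0 p=1 clk=1 q=1 r=1 x=0
t2.Δ5 u=0 v=0 p=1 clk=1 q=1 r=1 x=1
t3.Δ0 u=0 v=0 p=1 clk=1 q=1 r=1 x=1
t3.Δ1 u=0 v=0 p=1 clk=0 q=1 r=1 x=1
t4.Δ0 u=0 v=0 p=1 clk=0 q=1 r=1 x=1
t4.Δ1 u=0 v=0 p=1 clk=1 q=1 r=1 x=1
t4.Δ2 u=1 v=0 p=0 clk=1 q=1 r=1 x=1
t4.Δ3 u=1 v=0 p=0 clk=1 q=1 r=1 x=0
t5.Δ0 u=1 v=0 p=0 clk=1 q=1 r=1 x=0
t5.Δ1 u=1 v=0 p=0 clk=0 q=1 r=1 x=0
t6.Δ0 u=1 v=0 p=0 clk=0 q=1 r=1 x=0
t6.Δ1 u=1 v=0 p=0 clk=1 q=1 r=1 x=0
t6.Δ2 u=0 v=0 p=0 clk=1 q=1 r=1 x=0
t6.Δ3 u=0 v=1 p=0 clk=1 q=1 r=1 x=1
t6.Δ4 u=0 v=1 p=0 clk=1 q=0 r=1 x=1
t6.Δ5 u=0 v=1 p=0 clk=1 q=0 r=1 x=0
t7.Δ0 u=0 v=1 p=0 clk=1 q=0 r=1 x=0
t7.Δ1 u=0 v=1 p=0 clk=0 q=0 r=1 x=0
t8.Δ0 u=0 v=1 p=0 clk=0 q=0 r=1 x=0
t8.Δ1 u=0 v=1 p=0 clk=1 q=0 r=1 x=0
t8.Δ2 u=0 v=1 p=1 clk=1 q=0 r=1 x=0
t8.Δ3 u=0 v=0 p=1 clk=1 q=0 r=1 x=0
t8.Δ4 u=0 v=0 p=1 clk=1 q=1 r=1 x=0
t8.Δ5 u=0 v=0 p=1 clk=1 q=1 r=1 x=1
t9.Δ0 u=0 v=0 p=1 clk=1 q=1 r=1 x=1
t9.Δ1 u=0 v=0 p=1 clk=0 q=1 r=1 x=1
t10.Δ0 u=0 v=0 p=1 clk=0 q=1 r=1 x=1
t10.Δ1 u=0 v=0 p=1 clk=1 q=1 r=1 x=1
t10.Δ2 u=1 v=0 p=0 clk=1 q=1 r=1 x=1
t10.Δ3 u=1 v=0 p=0 clk=1 q=1 r=1 x=0
t11.Δ0 u=1 v=0 p=0 clk=1 q=1 r=1 x=0
t11.Δ1 u=1 v=0 p=0 clk=0 q=1 r=1 x=0
t12.Δ0 u=1 v=0 p=0 clk=0 q=1 r=1 x=0
t12.Δ1 u=1 v=0 p=0 clk=1 q=1 r=1 x=0
t12.Δ2 u=0 v=0 p=0 clk=1 q=1 r=1 x=0
t12.Δ3 u=0 v=1 p=0 clk=1 q=1 r=1 x=1
t12.Δ4 u=0 v=1 p=0 clk=1 q=0 r=1 x=1
t12.Δ5 u=0 v=1 p=0 clk=1 q=0 r=1 x=0
t13.Δ0 u=0 v=1 p=0 clk=1 q=0 r=1 x=0
t13.Δ1 u=0 v=1 p=0 clk=0 q=0 r=1 x=0
t14.Δ0 u=0 v=1 p=0 clk=0 q=0 r=1 x=0
t14.Δ1 u=0 v=1 p=0 clk=1 q=0 r=1 x=0
t14.Δ2 u=0 v=1 p=1 clk=1 q=0 r=1 x=0
t14.Δ3 u=0 v=0 p=1 clk=1 q=0 r=1 x=0
t14.Δ4 u=0 v=0 p=1 clk=1 q=1 r=1 x=0
t14.Δ5 u=0 v=0 p=1 clk=1 q=1 r=1 x=1
t15.Δ0 u=0 v=0 p=1 clk=1 q=1 r=1 x=1
t15.Δ1 u=0 v=0 p=1 clk=0 q=1 r=1 x=1
t16.Δ0 u=0 v=0 p=1 clk=0 q=1 r=1 x=1
t16.Δ1 u=0 v=0 p=1 clk=1 q=1 r=1 x=1
t16.Δ2 u=1 v=0 p=0 clk=1 q=1 r=1 x=1
t16.Δ3 u=1 v=0 p=0 clk=1 q=1 r=1 x=0
t17.Δ0 u=1 v=0 p=0 clk=1 q=1 r=1 x=0
t17.Δ1 u=1 v=0 p=0 clk=0 q=1 r=1 x=0
t18.Δ0 u=1 v=0 p=0 clk=0 q=1 r=1 x=0
t18.Δ1 u=1 v=0 p=0 clk=1 q=1 r=1 x=0
t18.Δ2 u=0 v=0 p=0 clk=1 q=1 r=1 x=0
t18.Δ3 u=0 v=1 p=0 clk=1 q=1 r=1 x=1
t18.Δ4 u=0 v=1 p=0 clk=1 q=0 r=1 x=1
t18.Δ5 u=0 v=1 p=0 clk=1 q=0 r=1 x=0
t19.Δ0 u=0 v=1 p=0 clk=1 q=0 r=1 x=0
t19.Δ1 u=0 v=1 p=0 clk=0 q=0 r=1 x=0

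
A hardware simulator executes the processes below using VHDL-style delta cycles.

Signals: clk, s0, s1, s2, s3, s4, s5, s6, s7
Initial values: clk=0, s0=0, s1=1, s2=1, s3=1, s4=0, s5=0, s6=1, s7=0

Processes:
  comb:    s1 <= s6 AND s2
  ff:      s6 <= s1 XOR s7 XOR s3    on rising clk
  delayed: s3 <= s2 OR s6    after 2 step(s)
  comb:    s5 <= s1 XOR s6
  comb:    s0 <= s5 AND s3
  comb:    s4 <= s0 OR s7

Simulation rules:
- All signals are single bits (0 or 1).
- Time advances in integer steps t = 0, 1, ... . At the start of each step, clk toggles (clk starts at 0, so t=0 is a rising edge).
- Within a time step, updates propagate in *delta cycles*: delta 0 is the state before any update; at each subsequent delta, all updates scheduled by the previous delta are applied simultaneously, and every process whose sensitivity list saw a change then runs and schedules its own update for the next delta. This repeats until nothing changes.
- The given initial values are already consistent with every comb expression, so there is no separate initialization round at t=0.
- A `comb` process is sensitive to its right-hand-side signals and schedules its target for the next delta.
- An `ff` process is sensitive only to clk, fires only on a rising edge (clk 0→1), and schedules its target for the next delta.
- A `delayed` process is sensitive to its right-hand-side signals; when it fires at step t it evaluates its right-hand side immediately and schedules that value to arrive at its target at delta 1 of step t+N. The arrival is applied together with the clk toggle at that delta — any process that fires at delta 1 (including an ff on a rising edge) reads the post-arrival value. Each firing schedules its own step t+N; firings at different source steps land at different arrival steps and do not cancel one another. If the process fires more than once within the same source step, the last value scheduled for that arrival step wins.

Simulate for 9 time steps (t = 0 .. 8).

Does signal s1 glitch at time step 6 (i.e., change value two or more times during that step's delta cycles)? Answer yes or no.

[bits: s5,s4,clk,s2,s3,s7,s1,s6,s0]
t=0: Δ0=000110110 Δ1=001110110 Δ2=001110100 Δ3=101110000 Δ4=001110001 Δ5=011110000 Δ6=001110000 | 6Δ
t=1: Δ0=001110000 Δ1=000110000 | 1Δ
t=2: Δ0=000110000 Δ1=001110000 Δ2=001110010 Δ3=101110110 Δ4=001110111 Δ5=011110110 Δ6=001110110 | 6Δ
t=3: Δ0=001110110 Δ1=000110110 | 1Δ
t=4: Δ0=000110110 Δ1=001110110 Δ2=001110100 Δ3=101110000 Δ4=001110001 Δ5=011110000 Δ6=001110000 | 6Δ
t=5: Δ0=001110000 Δ1=000110000 | 1Δ
t=6: Δ0=000110000 Δ1=001110000 Δ2=001110010 Δ3=101110110 Δ4=001110111 Δ5=011110110 Δ6=001110110 | 6Δ
t=7: Δ0=001110110 Δ1=000110110 | 1Δ
t=8: Δ0=000110110 Δ1=001110110 Δ2=001110100 Δ3=101110000 Δ4=001110001 Δ5=011110000 Δ6=001110000 | 6Δ

no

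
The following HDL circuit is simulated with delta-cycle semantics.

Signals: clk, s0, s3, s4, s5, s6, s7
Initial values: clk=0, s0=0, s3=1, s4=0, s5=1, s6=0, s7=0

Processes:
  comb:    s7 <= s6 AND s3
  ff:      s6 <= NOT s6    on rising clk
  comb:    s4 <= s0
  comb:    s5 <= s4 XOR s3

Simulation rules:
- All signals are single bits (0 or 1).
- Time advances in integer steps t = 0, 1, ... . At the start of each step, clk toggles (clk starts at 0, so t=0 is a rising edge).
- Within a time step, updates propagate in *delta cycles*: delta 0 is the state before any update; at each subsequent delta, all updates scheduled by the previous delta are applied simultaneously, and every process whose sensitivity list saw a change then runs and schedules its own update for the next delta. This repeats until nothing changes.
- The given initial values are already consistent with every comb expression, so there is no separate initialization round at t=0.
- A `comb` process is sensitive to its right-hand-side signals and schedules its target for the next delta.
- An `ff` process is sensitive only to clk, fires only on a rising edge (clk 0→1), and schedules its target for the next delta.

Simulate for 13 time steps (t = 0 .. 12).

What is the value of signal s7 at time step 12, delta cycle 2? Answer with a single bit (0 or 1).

0

t=0 Δ0: clk=0 s5=1 s3=1 s7=0 s0=0 s6=0 s4=0
  Δ1: clk:0→1
  Δ2: s6:0→1
  Δ3: s7:0→1
  (3Δ to stable)
t=1 Δ0: clk=1 s5=1 s3=1 s7=1 s0=0 s6=1 s4=0
  Δ1: clk:1→0
  (1Δ to stable)
t=2 Δ0: clk=0 s5=1 s3=1 s7=1 s0=0 s6=1 s4=0
  Δ1: clk:0→1
  Δ2: s6:1→0
  Δ3: s7:1→0
  (3Δ to stable)
t=3 Δ0: clk=1 s5=1 s3=1 s7=0 s0=0 s6=0 s4=0
  Δ1: clk:1→0
  (1Δ to stable)
t=4 Δ0: clk=0 s5=1 s3=1 s7=0 s0=0 s6=0 s4=0
  Δ1: clk:0→1
  Δ2: s6:0→1
  Δ3: s7:0→1
  (3Δ to stable)
t=5 Δ0: clk=1 s5=1 s3=1 s7=1 s0=0 s6=1 s4=0
  Δ1: clk:1→0
  (1Δ to stable)
t=6 Δ0: clk=0 s5=1 s3=1 s7=1 s0=0 s6=1 s4=0
  Δ1: clk:0→1
  Δ2: s6:1→0
  Δ3: s7:1→0
  (3Δ to stable)
t=7 Δ0: clk=1 s5=1 s3=1 s7=0 s0=0 s6=0 s4=0
  Δ1: clk:1→0
  (1Δ to stable)
t=8 Δ0: clk=0 s5=1 s3=1 s7=0 s0=0 s6=0 s4=0
  Δ1: clk:0→1
  Δ2: s6:0→1
  Δ3: s7:0→1
  (3Δ to stable)
t=9 Δ0: clk=1 s5=1 s3=1 s7=1 s0=0 s6=1 s4=0
  Δ1: clk:1→0
  (1Δ to stable)
t=10 Δ0: clk=0 s5=1 s3=1 s7=1 s0=0 s6=1 s4=0
  Δ1: clk:0→1
  Δ2: s6:1→0
  Δ3: s7:1→0
  (3Δ to stable)
t=11 Δ0: clk=1 s5=1 s3=1 s7=0 s0=0 s6=0 s4=0
  Δ1: clk:1→0
  (1Δ to stable)
t=12 Δ0: clk=0 s5=1 s3=1 s7=0 s0=0 s6=0 s4=0
  Δ1: clk:0→1
  Δ2: s6:0→1
  Δ3: s7:0→1
  (3Δ to stable)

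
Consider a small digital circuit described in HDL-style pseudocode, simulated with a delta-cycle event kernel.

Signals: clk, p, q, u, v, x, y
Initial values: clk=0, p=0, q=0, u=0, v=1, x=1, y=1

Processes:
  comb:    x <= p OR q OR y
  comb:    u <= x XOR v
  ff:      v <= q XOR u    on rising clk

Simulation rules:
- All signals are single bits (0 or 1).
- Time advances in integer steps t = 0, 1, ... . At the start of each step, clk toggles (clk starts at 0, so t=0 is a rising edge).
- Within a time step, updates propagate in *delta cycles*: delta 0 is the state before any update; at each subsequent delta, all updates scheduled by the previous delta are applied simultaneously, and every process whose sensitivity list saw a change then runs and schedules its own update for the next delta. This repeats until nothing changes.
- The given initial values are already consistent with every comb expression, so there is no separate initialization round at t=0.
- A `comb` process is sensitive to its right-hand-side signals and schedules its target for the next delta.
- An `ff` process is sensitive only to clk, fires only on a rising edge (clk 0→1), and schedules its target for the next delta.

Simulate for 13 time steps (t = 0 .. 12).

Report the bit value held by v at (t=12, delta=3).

0

[bits: x,u,y,clk,q,p,v]
t=0: Δ0=1010001 Δ1=1011001 Δ2=1011000 Δ3=1111000 | 3Δ
t=1: Δ0=1111000 Δ1=1110000 | 1Δ
t=2: Δ0=1110000 Δ1=1111000 Δ2=1111001 Δ3=1011001 | 3Δ
t=3: Δ0=1011001 Δ1=1010001 | 1Δ
t=4: Δ0=1010001 Δ1=1011001 Δ2=1011000 Δ3=1111000 | 3Δ
t=5: Δ0=1111000 Δ1=1110000 | 1Δ
t=6: Δ0=1110000 Δ1=1111000 Δ2=1111001 Δ3=1011001 | 3Δ
t=7: Δ0=1011001 Δ1=1010001 | 1Δ
t=8: Δ0=1010001 Δ1=1011001 Δ2=1011000 Δ3=1111000 | 3Δ
t=9: Δ0=1111000 Δ1=1110000 | 1Δ
t=10: Δ0=1110000 Δ1=1111000 Δ2=1111001 Δ3=1011001 | 3Δ
t=11: Δ0=1011001 Δ1=1010001 | 1Δ
t=12: Δ0=1010001 Δ1=1011001 Δ2=1011000 Δ3=1111000 | 3Δ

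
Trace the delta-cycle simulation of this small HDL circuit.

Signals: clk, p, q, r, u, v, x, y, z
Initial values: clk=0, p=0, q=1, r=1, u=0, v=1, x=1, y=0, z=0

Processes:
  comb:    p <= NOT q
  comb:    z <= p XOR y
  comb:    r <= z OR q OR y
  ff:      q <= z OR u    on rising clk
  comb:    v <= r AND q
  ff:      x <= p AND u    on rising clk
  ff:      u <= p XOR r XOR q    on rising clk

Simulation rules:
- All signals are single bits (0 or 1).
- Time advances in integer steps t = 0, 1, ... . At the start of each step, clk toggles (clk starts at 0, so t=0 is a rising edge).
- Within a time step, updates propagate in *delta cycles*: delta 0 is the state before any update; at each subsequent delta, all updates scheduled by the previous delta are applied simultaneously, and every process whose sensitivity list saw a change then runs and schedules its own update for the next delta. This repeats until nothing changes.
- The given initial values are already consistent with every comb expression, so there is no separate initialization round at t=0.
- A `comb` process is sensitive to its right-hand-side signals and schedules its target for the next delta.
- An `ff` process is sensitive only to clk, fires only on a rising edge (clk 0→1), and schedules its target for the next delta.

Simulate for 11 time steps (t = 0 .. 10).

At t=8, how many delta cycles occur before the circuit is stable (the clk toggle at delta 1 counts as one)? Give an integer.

t=0 Δ0: r=1 p=0 y=0 v=1 clk=0 x=1 z=0 q=1 u=0
  Δ1: clk:0→1
  Δ2: x:1→0, q:1→0
  Δ3: r:1→0, p:0→1, v:1→0
  Δ4: z:0→1
  Δ5: r:0→1
  (5Δ to stable)
t=1 Δ0: r=1 p=1 y=0 v=0 clk=1 x=0 z=1 q=0 u=0
  Δ1: clk:1→0
  (1Δ to stable)
t=2 Δ0: r=1 p=1 y=0 v=0 clk=0 x=0 z=1 q=0 u=0
  Δ1: clk:0→1
  Δ2: q:0→1
  Δ3: p:1→0, v:0→1
  Δ4: z:1→0
  (4Δ to stable)
t=3 Δ0: r=1 p=0 y=0 v=1 clk=1 x=0 z=0 q=1 u=0
  Δ1: clk:1→0
  (1Δ to stable)
t=4 Δ0: r=1 p=0 y=0 v=1 clk=0 x=0 z=0 q=1 u=0
  Δ1: clk:0→1
  Δ2: q:1→0
  Δ3: r:1→0, p:0→1, v:1→0
  Δ4: z:0→1
  Δ5: r:0→1
  (5Δ to stable)
t=5 Δ0: r=1 p=1 y=0 v=0 clk=1 x=0 z=1 q=0 u=0
  Δ1: clk:1→0
  (1Δ to stable)
t=6 Δ0: r=1 p=1 y=0 v=0 clk=0 x=0 z=1 q=0 u=0
  Δ1: clk:0→1
  Δ2: q:0→1
  Δ3: p:1→0, v:0→1
  Δ4: z:1→0
  (4Δ to stable)
t=7 Δ0: r=1 p=0 y=0 v=1 clk=1 x=0 z=0 q=1 u=0
  Δ1: clk:1→0
  (1Δ to stable)
t=8 Δ0: r=1 p=0 y=0 v=1 clk=0 x=0 z=0 q=1 u=0
  Δ1: clk:0→1
  Δ2: q:1→0
  Δ3: r:1→0, p:0→1, v:1→0
  Δ4: z:0→1
  Δ5: r:0→1
  (5Δ to stable)
t=9 Δ0: r=1 p=1 y=0 v=0 clk=1 x=0 z=1 q=0 u=0
  Δ1: clk:1→0
  (1Δ to stable)
t=10 Δ0: r=1 p=1 y=0 v=0 clk=0 x=0 z=1 q=0 u=0
  Δ1: clk:0→1
  Δ2: q:0→1
  Δ3: p:1→0, v:0→1
  Δ4: z:1→0
  (4Δ to stable)

5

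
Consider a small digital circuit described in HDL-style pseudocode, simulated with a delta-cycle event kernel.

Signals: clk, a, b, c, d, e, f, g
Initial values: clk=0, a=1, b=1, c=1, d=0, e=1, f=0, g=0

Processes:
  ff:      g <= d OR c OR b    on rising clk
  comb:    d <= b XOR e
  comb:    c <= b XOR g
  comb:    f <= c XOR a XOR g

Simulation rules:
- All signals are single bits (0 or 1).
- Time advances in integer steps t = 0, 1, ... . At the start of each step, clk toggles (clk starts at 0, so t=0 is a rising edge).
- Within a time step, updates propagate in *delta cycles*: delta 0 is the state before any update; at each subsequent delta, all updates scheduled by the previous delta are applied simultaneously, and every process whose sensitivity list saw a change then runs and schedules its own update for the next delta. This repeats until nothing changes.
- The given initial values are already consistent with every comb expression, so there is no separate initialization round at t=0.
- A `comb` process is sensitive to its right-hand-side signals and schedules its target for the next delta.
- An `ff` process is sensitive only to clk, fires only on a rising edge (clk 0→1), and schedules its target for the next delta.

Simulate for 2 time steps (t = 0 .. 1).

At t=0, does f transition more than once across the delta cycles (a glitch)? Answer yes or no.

[bits: b,f,e,a,c,d,clk,g]
t=0: Δ0=10111000 Δ1=10111010 Δ2=10111011 Δ3=11110011 Δ4=10110011 | 4Δ
t=1: Δ0=10110011 Δ1=10110001 | 1Δ

yes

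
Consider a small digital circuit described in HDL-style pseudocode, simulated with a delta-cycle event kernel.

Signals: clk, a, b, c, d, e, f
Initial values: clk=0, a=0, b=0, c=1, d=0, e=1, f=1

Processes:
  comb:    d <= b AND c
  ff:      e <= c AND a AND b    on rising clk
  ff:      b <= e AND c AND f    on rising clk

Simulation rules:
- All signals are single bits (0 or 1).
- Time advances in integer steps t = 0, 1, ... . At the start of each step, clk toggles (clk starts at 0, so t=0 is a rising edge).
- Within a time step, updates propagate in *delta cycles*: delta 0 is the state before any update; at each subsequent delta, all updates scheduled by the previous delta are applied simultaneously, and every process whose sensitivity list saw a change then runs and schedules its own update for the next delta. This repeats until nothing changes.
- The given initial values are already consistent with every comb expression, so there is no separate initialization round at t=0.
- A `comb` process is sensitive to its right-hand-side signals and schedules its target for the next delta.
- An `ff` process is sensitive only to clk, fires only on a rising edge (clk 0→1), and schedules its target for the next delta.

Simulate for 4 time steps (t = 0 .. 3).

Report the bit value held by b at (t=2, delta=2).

t=0 Δ0: c=1 a=0 d=0 b=0 f=1 e=1 clk=0
  Δ1: clk:0→1
  Δ2: b:0→1, e:1→0
  Δ3: d:0→1
  (3Δ to stable)
t=1 Δ0: c=1 a=0 d=1 b=1 f=1 e=0 clk=1
  Δ1: clk:1→0
  (1Δ to stable)
t=2 Δ0: c=1 a=0 d=1 b=1 f=1 e=0 clk=0
  Δ1: clk:0→1
  Δ2: b:1→0
  Δ3: d:1→0
  (3Δ to stable)
t=3 Δ0: c=1 a=0 d=0 b=0 f=1 e=0 clk=1
  Δ1: clk:1→0
  (1Δ to stable)

0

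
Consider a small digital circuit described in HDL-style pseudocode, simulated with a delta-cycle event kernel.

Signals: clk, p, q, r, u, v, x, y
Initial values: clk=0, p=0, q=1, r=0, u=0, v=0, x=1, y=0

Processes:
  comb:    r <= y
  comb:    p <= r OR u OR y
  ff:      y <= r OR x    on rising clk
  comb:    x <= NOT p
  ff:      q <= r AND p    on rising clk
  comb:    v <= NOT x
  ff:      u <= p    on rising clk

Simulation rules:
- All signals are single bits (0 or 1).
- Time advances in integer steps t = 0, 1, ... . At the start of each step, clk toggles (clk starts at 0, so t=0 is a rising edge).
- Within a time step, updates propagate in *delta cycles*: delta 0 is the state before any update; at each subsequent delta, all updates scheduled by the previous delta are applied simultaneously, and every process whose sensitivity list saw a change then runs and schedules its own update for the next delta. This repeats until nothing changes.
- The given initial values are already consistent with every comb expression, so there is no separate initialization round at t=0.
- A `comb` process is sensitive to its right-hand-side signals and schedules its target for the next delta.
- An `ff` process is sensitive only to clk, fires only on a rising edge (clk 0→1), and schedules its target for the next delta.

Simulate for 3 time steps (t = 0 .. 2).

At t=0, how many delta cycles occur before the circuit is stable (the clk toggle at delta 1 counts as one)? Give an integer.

[bits: u,clk,x,v,r,q,y,p]
t=0: Δ0=00100100 Δ1=01100100 Δ2=01100010 Δ3=01101011 Δ4=01001011 Δ5=01011011 | 5Δ
t=1: Δ0=01011011 Δ1=00011011 | 1Δ
t=2: Δ0=00011011 Δ1=01011011 Δ2=11011111 | 2Δ

5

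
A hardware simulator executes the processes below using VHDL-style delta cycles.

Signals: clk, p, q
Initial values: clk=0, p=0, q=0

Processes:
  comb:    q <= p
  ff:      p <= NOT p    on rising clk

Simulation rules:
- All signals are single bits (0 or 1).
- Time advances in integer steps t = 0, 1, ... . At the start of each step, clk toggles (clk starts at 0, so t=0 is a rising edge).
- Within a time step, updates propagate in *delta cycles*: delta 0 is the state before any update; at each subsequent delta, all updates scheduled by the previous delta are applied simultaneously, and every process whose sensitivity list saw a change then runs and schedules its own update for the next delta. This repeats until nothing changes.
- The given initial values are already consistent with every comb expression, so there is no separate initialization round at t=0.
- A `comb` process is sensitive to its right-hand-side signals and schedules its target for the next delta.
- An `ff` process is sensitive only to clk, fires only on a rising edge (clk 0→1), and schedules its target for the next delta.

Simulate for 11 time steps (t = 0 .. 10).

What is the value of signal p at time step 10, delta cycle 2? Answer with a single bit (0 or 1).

0

t0.Δ0 clk=0 p=0 q=0
t0.Δ1 clk=1 p=0 q=0
t0.Δ2 clk=1 p=1 q=0
t0.Δ3 clk=1 p=1 q=1
t1.Δ0 clk=1 p=1 q=1
t1.Δ1 clk=0 p=1 q=1
t2.Δ0 clk=0 p=1 q=1
t2.Δ1 clk=1 p=1 q=1
t2.Δ2 clk=1 p=0 q=1
t2.Δ3 clk=1 p=0 q=0
t3.Δ0 clk=1 p=0 q=0
t3.Δ1 clk=0 p=0 q=0
t4.Δ0 clk=0 p=0 q=0
t4.Δ1 clk=1 p=0 q=0
t4.Δ2 clk=1 p=1 q=0
t4.Δ3 clk=1 p=1 q=1
t5.Δ0 clk=1 p=1 q=1
t5.Δ1 clk=0 p=1 q=1
t6.Δ0 clk=0 p=1 q=1
t6.Δ1 clk=1 p=1 q=1
t6.Δ2 clk=1 p=0 q=1
t6.Δ3 clk=1 p=0 q=0
t7.Δ0 clk=1 p=0 q=0
t7.Δ1 clk=0 p=0 q=0
t8.Δ0 clk=0 p=0 q=0
t8.Δ1 clk=1 p=0 q=0
t8.Δ2 clk=1 p=1 q=0
t8.Δ3 clk=1 p=1 q=1
t9.Δ0 clk=1 p=1 q=1
t9.Δ1 clk=0 p=1 q=1
t10.Δ0 clk=0 p=1 q=1
t10.Δ1 clk=1 p=1 q=1
t10.Δ2 clk=1 p=0 q=1
t10.Δ3 clk=1 p=0 q=0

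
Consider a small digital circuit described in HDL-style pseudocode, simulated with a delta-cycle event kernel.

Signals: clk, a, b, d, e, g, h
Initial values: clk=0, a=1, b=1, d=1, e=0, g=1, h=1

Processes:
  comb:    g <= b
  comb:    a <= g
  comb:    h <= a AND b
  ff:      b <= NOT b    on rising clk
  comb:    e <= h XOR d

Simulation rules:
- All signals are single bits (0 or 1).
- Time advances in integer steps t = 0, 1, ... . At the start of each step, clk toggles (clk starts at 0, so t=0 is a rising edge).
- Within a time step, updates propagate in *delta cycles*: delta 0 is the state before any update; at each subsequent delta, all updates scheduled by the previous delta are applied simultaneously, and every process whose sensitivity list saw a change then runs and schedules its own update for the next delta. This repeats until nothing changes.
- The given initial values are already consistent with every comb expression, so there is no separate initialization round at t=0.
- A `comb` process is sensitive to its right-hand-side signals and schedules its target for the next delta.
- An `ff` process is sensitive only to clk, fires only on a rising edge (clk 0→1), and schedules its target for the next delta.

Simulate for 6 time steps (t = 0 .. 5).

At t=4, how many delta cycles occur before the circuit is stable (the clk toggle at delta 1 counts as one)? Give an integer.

4

t0.Δ0 h=1 e=0 a=1 clk=0 b=1 d=1 g=1
t0.Δ1 h=1 e=0 a=1 clk=1 b=1 d=1 g=1
t0.Δ2 h=1 e=0 a=1 clk=1 b=0 d=1 g=1
t0.Δ3 h=0 e=0 a=1 clk=1 b=0 d=1 g=0
t0.Δ4 h=0 e=1 a=0 clk=1 b=0 d=1 g=0
t1.Δ0 h=0 e=1 a=0 clk=1 b=0 d=1 g=0
t1.Δ1 h=0 e=1 a=0 clk=0 b=0 d=1 g=0
t2.Δ0 h=0 e=1 a=0 clk=0 b=0 d=1 g=0
t2.Δ1 h=0 e=1 a=0 clk=1 b=0 d=1 g=0
t2.Δ2 h=0 e=1 a=0 clk=1 b=1 d=1 g=0
t2.Δ3 h=0 e=1 a=0 clk=1 b=1 d=1 g=1
t2.Δ4 h=0 e=1 a=1 clk=1 b=1 d=1 g=1
t2.Δ5 h=1 e=1 a=1 clk=1 b=1 d=1 g=1
t2.Δ6 h=1 e=0 a=1 clk=1 b=1 d=1 g=1
t3.Δ0 h=1 e=0 a=1 clk=1 b=1 d=1 g=1
t3.Δ1 h=1 e=0 a=1 clk=0 b=1 d=1 g=1
t4.Δ0 h=1 e=0 a=1 clk=0 b=1 d=1 g=1
t4.Δ1 h=1 e=0 a=1 clk=1 b=1 d=1 g=1
t4.Δ2 h=1 e=0 a=1 clk=1 b=0 d=1 g=1
t4.Δ3 h=0 e=0 a=1 clk=1 b=0 d=1 g=0
t4.Δ4 h=0 e=1 a=0 clk=1 b=0 d=1 g=0
t5.Δ0 h=0 e=1 a=0 clk=1 b=0 d=1 g=0
t5.Δ1 h=0 e=1 a=0 clk=0 b=0 d=1 g=0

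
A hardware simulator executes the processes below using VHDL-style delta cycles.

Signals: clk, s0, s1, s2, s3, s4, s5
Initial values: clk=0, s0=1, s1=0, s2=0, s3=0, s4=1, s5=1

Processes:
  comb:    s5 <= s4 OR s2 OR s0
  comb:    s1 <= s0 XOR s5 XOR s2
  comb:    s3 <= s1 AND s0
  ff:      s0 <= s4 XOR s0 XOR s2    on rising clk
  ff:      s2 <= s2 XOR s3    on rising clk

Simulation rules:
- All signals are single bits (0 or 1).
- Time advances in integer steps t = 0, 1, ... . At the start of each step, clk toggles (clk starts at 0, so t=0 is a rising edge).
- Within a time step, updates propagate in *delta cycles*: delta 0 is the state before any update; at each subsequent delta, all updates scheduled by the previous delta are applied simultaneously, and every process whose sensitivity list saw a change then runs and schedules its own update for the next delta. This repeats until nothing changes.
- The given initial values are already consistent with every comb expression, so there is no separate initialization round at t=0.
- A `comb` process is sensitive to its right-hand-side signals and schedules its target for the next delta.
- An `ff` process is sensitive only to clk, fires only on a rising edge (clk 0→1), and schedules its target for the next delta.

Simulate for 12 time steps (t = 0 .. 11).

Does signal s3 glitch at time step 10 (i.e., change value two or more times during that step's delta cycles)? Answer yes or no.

yes

t0.Δ0 s4=1 s1=0 s3=0 s2=0 clk=0 s5=1 s0=1
t0.Δ1 s4=1 s1=0 s3=0 s2=0 clk=1 s5=1 s0=1
t0.Δ2 s4=1 s1=0 s3=0 s2=0 clk=1 s5=1 s0=0
t0.Δ3 s4=1 s1=1 s3=0 s2=0 clk=1 s5=1 s0=0
t1.Δ0 s4=1 s1=1 s3=0 s2=0 clk=1 s5=1 s0=0
t1.Δ1 s4=1 s1=1 s3=0 s2=0 clk=0 s5=1 s0=0
t2.Δ0 s4=1 s1=1 s3=0 s2=0 clk=0 s5=1 s0=0
t2.Δ1 s4=1 s1=1 s3=0 s2=0 clk=1 s5=1 s0=0
t2.Δ2 s4=1 s1=1 s3=0 s2=0 clk=1 s5=1 s0=1
t2.Δ3 s4=1 s1=0 s3=1 s2=0 clk=1 s5=1 s0=1
t2.Δ4 s4=1 s1=0 s3=0 s2=0 clk=1 s5=1 s0=1
t3.Δ0 s4=1 s1=0 s3=0 s2=0 clk=1 s5=1 s0=1
t3.Δ1 s4=1 s1=0 s3=0 s2=0 clk=0 s5=1 s0=1
t4.Δ0 s4=1 s1=0 s3=0 s2=0 clk=0 s5=1 s0=1
t4.Δ1 s4=1 s1=0 s3=0 s2=0 clk=1 s5=1 s0=1
t4.Δ2 s4=1 s1=0 s3=0 s2=0 clk=1 s5=1 s0=0
t4.Δ3 s4=1 s1=1 s3=0 s2=0 clk=1 s5=1 s0=0
t5.Δ0 s4=1 s1=1 s3=0 s2=0 clk=1 s5=1 s0=0
t5.Δ1 s4=1 s1=1 s3=0 s2=0 clk=0 s5=1 s0=0
t6.Δ0 s4=1 s1=1 s3=0 s2=0 clk=0 s5=1 s0=0
t6.Δ1 s4=1 s1=1 s3=0 s2=0 clk=1 s5=1 s0=0
t6.Δ2 s4=1 s1=1 s3=0 s2=0 clk=1 s5=1 s0=1
t6.Δ3 s4=1 s1=0 s3=1 s2=0 clk=1 s5=1 s0=1
t6.Δ4 s4=1 s1=0 s3=0 s2=0 clk=1 s5=1 s0=1
t7.Δ0 s4=1 s1=0 s3=0 s2=0 clk=1 s5=1 s0=1
t7.Δ1 s4=1 s1=0 s3=0 s2=0 clk=0 s5=1 s0=1
t8.Δ0 s4=1 s1=0 s3=0 s2=0 clk=0 s5=1 s0=1
t8.Δ1 s4=1 s1=0 s3=0 s2=0 clk=1 s5=1 s0=1
t8.Δ2 s4=1 s1=0 s3=0 s2=0 clk=1 s5=1 s0=0
t8.Δ3 s4=1 s1=1 s3=0 s2=0 clk=1 s5=1 s0=0
t9.Δ0 s4=1 s1=1 s3=0 s2=0 clk=1 s5=1 s0=0
t9.Δ1 s4=1 s1=1 s3=0 s2=0 clk=0 s5=1 s0=0
t10.Δ0 s4=1 s1=1 s3=0 s2=0 clk=0 s5=1 s0=0
t10.Δ1 s4=1 s1=1 s3=0 s2=0 clk=1 s5=1 s0=0
t10.Δ2 s4=1 s1=1 s3=0 s2=0 clk=1 s5=1 s0=1
t10.Δ3 s4=1 s1=0 s3=1 s2=0 clk=1 s5=1 s0=1
t10.Δ4 s4=1 s1=0 s3=0 s2=0 clk=1 s5=1 s0=1
t11.Δ0 s4=1 s1=0 s3=0 s2=0 clk=1 s5=1 s0=1
t11.Δ1 s4=1 s1=0 s3=0 s2=0 clk=0 s5=1 s0=1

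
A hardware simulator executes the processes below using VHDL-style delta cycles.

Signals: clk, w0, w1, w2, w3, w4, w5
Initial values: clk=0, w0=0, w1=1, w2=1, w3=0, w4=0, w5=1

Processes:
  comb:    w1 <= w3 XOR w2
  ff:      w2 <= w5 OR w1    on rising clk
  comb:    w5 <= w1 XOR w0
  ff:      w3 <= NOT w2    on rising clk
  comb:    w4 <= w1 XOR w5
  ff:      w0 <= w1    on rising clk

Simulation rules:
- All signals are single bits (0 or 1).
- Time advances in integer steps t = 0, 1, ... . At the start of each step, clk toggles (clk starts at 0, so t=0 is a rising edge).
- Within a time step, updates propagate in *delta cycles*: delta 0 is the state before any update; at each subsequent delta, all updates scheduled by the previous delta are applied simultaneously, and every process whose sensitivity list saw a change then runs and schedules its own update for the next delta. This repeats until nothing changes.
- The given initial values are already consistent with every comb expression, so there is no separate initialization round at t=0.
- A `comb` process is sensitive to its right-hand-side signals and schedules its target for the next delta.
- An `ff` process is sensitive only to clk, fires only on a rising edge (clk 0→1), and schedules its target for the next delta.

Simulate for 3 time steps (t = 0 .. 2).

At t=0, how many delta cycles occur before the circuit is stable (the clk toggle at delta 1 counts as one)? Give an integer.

4

t0.Δ0 w1=1 w0=0 clk=0 w3=0 w2=1 w5=1 w4=0
t0.Δ1 w1=1 w0=0 clk=1 w3=0 w2=1 w5=1 w4=0
t0.Δ2 w1=1 w0=1 clk=1 w3=0 w2=1 w5=1 w4=0
t0.Δ3 w1=1 w0=1 clk=1 w3=0 w2=1 w5=0 w4=0
t0.Δ4 w1=1 w0=1 clk=1 w3=0 w2=1 w5=0 w4=1
t1.Δ0 w1=1 w0=1 clk=1 w3=0 w2=1 w5=0 w4=1
t1.Δ1 w1=1 w0=1 clk=0 w3=0 w2=1 w5=0 w4=1
t2.Δ0 w1=1 w0=1 clk=0 w3=0 w2=1 w5=0 w4=1
t2.Δ1 w1=1 w0=1 clk=1 w3=0 w2=1 w5=0 w4=1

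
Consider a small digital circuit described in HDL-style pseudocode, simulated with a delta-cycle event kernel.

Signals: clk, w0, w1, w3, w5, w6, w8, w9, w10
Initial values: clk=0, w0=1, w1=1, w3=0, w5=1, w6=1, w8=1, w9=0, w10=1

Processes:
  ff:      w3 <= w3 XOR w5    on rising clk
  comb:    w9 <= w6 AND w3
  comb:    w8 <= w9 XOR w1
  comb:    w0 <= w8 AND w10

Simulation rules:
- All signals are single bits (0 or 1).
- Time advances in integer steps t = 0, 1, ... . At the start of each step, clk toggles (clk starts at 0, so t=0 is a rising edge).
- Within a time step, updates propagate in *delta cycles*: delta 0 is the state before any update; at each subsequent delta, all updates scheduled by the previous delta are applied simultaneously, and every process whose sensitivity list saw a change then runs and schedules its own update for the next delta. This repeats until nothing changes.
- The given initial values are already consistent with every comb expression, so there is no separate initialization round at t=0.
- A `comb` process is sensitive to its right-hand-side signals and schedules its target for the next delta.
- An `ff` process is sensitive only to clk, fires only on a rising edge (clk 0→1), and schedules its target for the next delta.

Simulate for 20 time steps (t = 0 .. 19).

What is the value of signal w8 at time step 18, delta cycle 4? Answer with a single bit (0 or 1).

1

t0.Δ0 w9=0 w1=1 w8=1 w10=1 w5=1 clk=0 w3=0 w6=1 w0=1
t0.Δ1 w9=0 w1=1 w8=1 w10=1 w5=1 clk=1 w3=0 w6=1 w0=1
t0.Δ2 w9=0 w1=1 w8=1 w10=1 w5=1 clk=1 w3=1 w6=1 w0=1
t0.Δ3 w9=1 w1=1 w8=1 w10=1 w5=1 clk=1 w3=1 w6=1 w0=1
t0.Δ4 w9=1 w1=1 w8=0 w10=1 w5=1 clk=1 w3=1 w6=1 w0=1
t0.Δ5 w9=1 w1=1 w8=0 w10=1 w5=1 clk=1 w3=1 w6=1 w0=0
t1.Δ0 w9=1 w1=1 w8=0 w10=1 w5=1 clk=1 w3=1 w6=1 w0=0
t1.Δ1 w9=1 w1=1 w8=0 w10=1 w5=1 clk=0 w3=1 w6=1 w0=0
t2.Δ0 w9=1 w1=1 w8=0 w10=1 w5=1 clk=0 w3=1 w6=1 w0=0
t2.Δ1 w9=1 w1=1 w8=0 w10=1 w5=1 clk=1 w3=1 w6=1 w0=0
t2.Δ2 w9=1 w1=1 w8=0 w10=1 w5=1 clk=1 w3=0 w6=1 w0=0
t2.Δ3 w9=0 w1=1 w8=0 w10=1 w5=1 clk=1 w3=0 w6=1 w0=0
t2.Δ4 w9=0 w1=1 w8=1 w10=1 w5=1 clk=1 w3=0 w6=1 w0=0
t2.Δ5 w9=0 w1=1 w8=1 w10=1 w5=1 clk=1 w3=0 w6=1 w0=1
t3.Δ0 w9=0 w1=1 w8=1 w10=1 w5=1 clk=1 w3=0 w6=1 w0=1
t3.Δ1 w9=0 w1=1 w8=1 w10=1 w5=1 clk=0 w3=0 w6=1 w0=1
t4.Δ0 w9=0 w1=1 w8=1 w10=1 w5=1 clk=0 w3=0 w6=1 w0=1
t4.Δ1 w9=0 w1=1 w8=1 w10=1 w5=1 clk=1 w3=0 w6=1 w0=1
t4.Δ2 w9=0 w1=1 w8=1 w10=1 w5=1 clk=1 w3=1 w6=1 w0=1
t4.Δ3 w9=1 w1=1 w8=1 w10=1 w5=1 clk=1 w3=1 w6=1 w0=1
t4.Δ4 w9=1 w1=1 w8=0 w10=1 w5=1 clk=1 w3=1 w6=1 w0=1
t4.Δ5 w9=1 w1=1 w8=0 w10=1 w5=1 clk=1 w3=1 w6=1 w0=0
t5.Δ0 w9=1 w1=1 w8=0 w10=1 w5=1 clk=1 w3=1 w6=1 w0=0
t5.Δ1 w9=1 w1=1 w8=0 w10=1 w5=1 clk=0 w3=1 w6=1 w0=0
t6.Δ0 w9=1 w1=1 w8=0 w10=1 w5=1 clk=0 w3=1 w6=1 w0=0
t6.Δ1 w9=1 w1=1 w8=0 w10=1 w5=1 clk=1 w3=1 w6=1 w0=0
t6.Δ2 w9=1 w1=1 w8=0 w10=1 w5=1 clk=1 w3=0 w6=1 w0=0
t6.Δ3 w9=0 w1=1 w8=0 w10=1 w5=1 clk=1 w3=0 w6=1 w0=0
t6.Δ4 w9=0 w1=1 w8=1 w10=1 w5=1 clk=1 w3=0 w6=1 w0=0
t6.Δ5 w9=0 w1=1 w8=1 w10=1 w5=1 clk=1 w3=0 w6=1 w0=1
t7.Δ0 w9=0 w1=1 w8=1 w10=1 w5=1 clk=1 w3=0 w6=1 w0=1
t7.Δ1 w9=0 w1=1 w8=1 w10=1 w5=1 clk=0 w3=0 w6=1 w0=1
t8.Δ0 w9=0 w1=1 w8=1 w10=1 w5=1 clk=0 w3=0 w6=1 w0=1
t8.Δ1 w9=0 w1=1 w8=1 w10=1 w5=1 clk=1 w3=0 w6=1 w0=1
t8.Δ2 w9=0 w1=1 w8=1 w10=1 w5=1 clk=1 w3=1 w6=1 w0=1
t8.Δ3 w9=1 w1=1 w8=1 w10=1 w5=1 clk=1 w3=1 w6=1 w0=1
t8.Δ4 w9=1 w1=1 w8=0 w10=1 w5=1 clk=1 w3=1 w6=1 w0=1
t8.Δ5 w9=1 w1=1 w8=0 w10=1 w5=1 clk=1 w3=1 w6=1 w0=0
t9.Δ0 w9=1 w1=1 w8=0 w10=1 w5=1 clk=1 w3=1 w6=1 w0=0
t9.Δ1 w9=1 w1=1 w8=0 w10=1 w5=1 clk=0 w3=1 w6=1 w0=0
t10.Δ0 w9=1 w1=1 w8=0 w10=1 w5=1 clk=0 w3=1 w6=1 w0=0
t10.Δ1 w9=1 w1=1 w8=0 w10=1 w5=1 clk=1 w3=1 w6=1 w0=0
t10.Δ2 w9=1 w1=1 w8=0 w10=1 w5=1 clk=1 w3=0 w6=1 w0=0
t10.Δ3 w9=0 w1=1 w8=0 w10=1 w5=1 clk=1 w3=0 w6=1 w0=0
t10.Δ4 w9=0 w1=1 w8=1 w10=1 w5=1 clk=1 w3=0 w6=1 w0=0
t10.Δ5 w9=0 w1=1 w8=1 w10=1 w5=1 clk=1 w3=0 w6=1 w0=1
t11.Δ0 w9=0 w1=1 w8=1 w10=1 w5=1 clk=1 w3=0 w6=1 w0=1
t11.Δ1 w9=0 w1=1 w8=1 w10=1 w5=1 clk=0 w3=0 w6=1 w0=1
t12.Δ0 w9=0 w1=1 w8=1 w10=1 w5=1 clk=0 w3=0 w6=1 w0=1
t12.Δ1 w9=0 w1=1 w8=1 w10=1 w5=1 clk=1 w3=0 w6=1 w0=1
t12.Δ2 w9=0 w1=1 w8=1 w10=1 w5=1 clk=1 w3=1 w6=1 w0=1
t12.Δ3 w9=1 w1=1 w8=1 w10=1 w5=1 clk=1 w3=1 w6=1 w0=1
t12.Δ4 w9=1 w1=1 w8=0 w10=1 w5=1 clk=1 w3=1 w6=1 w0=1
t12.Δ5 w9=1 w1=1 w8=0 w10=1 w5=1 clk=1 w3=1 w6=1 w0=0
t13.Δ0 w9=1 w1=1 w8=0 w10=1 w5=1 clk=1 w3=1 w6=1 w0=0
t13.Δ1 w9=1 w1=1 w8=0 w10=1 w5=1 clk=0 w3=1 w6=1 w0=0
t14.Δ0 w9=1 w1=1 w8=0 w10=1 w5=1 clk=0 w3=1 w6=1 w0=0
t14.Δ1 w9=1 w1=1 w8=0 w10=1 w5=1 clk=1 w3=1 w6=1 w0=0
t14.Δ2 w9=1 w1=1 w8=0 w10=1 w5=1 clk=1 w3=0 w6=1 w0=0
t14.Δ3 w9=0 w1=1 w8=0 w10=1 w5=1 clk=1 w3=0 w6=1 w0=0
t14.Δ4 w9=0 w1=1 w8=1 w10=1 w5=1 clk=1 w3=0 w6=1 w0=0
t14.Δ5 w9=0 w1=1 w8=1 w10=1 w5=1 clk=1 w3=0 w6=1 w0=1
t15.Δ0 w9=0 w1=1 w8=1 w10=1 w5=1 clk=1 w3=0 w6=1 w0=1
t15.Δ1 w9=0 w1=1 w8=1 w10=1 w5=1 clk=0 w3=0 w6=1 w0=1
t16.Δ0 w9=0 w1=1 w8=1 w10=1 w5=1 clk=0 w3=0 w6=1 w0=1
t16.Δ1 w9=0 w1=1 w8=1 w10=1 w5=1 clk=1 w3=0 w6=1 w0=1
t16.Δ2 w9=0 w1=1 w8=1 w10=1 w5=1 clk=1 w3=1 w6=1 w0=1
t16.Δ3 w9=1 w1=1 w8=1 w10=1 w5=1 clk=1 w3=1 w6=1 w0=1
t16.Δ4 w9=1 w1=1 w8=0 w10=1 w5=1 clk=1 w3=1 w6=1 w0=1
t16.Δ5 w9=1 w1=1 w8=0 w10=1 w5=1 clk=1 w3=1 w6=1 w0=0
t17.Δ0 w9=1 w1=1 w8=0 w10=1 w5=1 clk=1 w3=1 w6=1 w0=0
t17.Δ1 w9=1 w1=1 w8=0 w10=1 w5=1 clk=0 w3=1 w6=1 w0=0
t18.Δ0 w9=1 w1=1 w8=0 w10=1 w5=1 clk=0 w3=1 w6=1 w0=0
t18.Δ1 w9=1 w1=1 w8=0 w10=1 w5=1 clk=1 w3=1 w6=1 w0=0
t18.Δ2 w9=1 w1=1 w8=0 w10=1 w5=1 clk=1 w3=0 w6=1 w0=0
t18.Δ3 w9=0 w1=1 w8=0 w10=1 w5=1 clk=1 w3=0 w6=1 w0=0
t18.Δ4 w9=0 w1=1 w8=1 w10=1 w5=1 clk=1 w3=0 w6=1 w0=0
t18.Δ5 w9=0 w1=1 w8=1 w10=1 w5=1 clk=1 w3=0 w6=1 w0=1
t19.Δ0 w9=0 w1=1 w8=1 w10=1 w5=1 clk=1 w3=0 w6=1 w0=1
t19.Δ1 w9=0 w1=1 w8=1 w10=1 w5=1 clk=0 w3=0 w6=1 w0=1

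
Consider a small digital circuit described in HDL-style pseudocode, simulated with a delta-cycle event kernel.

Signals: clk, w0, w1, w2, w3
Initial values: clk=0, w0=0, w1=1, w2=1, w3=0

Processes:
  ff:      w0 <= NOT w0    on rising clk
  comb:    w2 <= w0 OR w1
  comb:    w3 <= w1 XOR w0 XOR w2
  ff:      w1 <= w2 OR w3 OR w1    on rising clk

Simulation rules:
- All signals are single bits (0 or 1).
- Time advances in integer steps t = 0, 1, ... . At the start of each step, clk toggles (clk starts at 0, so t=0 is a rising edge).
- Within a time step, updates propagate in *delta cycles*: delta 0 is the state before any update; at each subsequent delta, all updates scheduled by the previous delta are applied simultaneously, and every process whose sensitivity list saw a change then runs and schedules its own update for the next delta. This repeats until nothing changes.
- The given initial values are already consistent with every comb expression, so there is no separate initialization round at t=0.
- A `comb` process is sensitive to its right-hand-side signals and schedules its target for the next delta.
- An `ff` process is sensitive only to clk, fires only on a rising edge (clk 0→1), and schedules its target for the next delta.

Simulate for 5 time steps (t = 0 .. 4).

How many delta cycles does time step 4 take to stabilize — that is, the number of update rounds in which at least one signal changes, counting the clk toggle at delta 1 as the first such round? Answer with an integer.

t=0 Δ0: w3=0 w0=0 w2=1 w1=1 clk=0
  Δ1: clk:0→1
  Δ2: w0:0→1
  Δ3: w3:0→1
  (3Δ to stable)
t=1 Δ0: w3=1 w0=1 w2=1 w1=1 clk=1
  Δ1: clk:1→0
  (1Δ to stable)
t=2 Δ0: w3=1 w0=1 w2=1 w1=1 clk=0
  Δ1: clk:0→1
  Δ2: w0:1→0
  Δ3: w3:1→0
  (3Δ to stable)
t=3 Δ0: w3=0 w0=0 w2=1 w1=1 clk=1
  Δ1: clk:1→0
  (1Δ to stable)
t=4 Δ0: w3=0 w0=0 w2=1 w1=1 clk=0
  Δ1: clk:0→1
  Δ2: w0:0→1
  Δ3: w3:0→1
  (3Δ to stable)

3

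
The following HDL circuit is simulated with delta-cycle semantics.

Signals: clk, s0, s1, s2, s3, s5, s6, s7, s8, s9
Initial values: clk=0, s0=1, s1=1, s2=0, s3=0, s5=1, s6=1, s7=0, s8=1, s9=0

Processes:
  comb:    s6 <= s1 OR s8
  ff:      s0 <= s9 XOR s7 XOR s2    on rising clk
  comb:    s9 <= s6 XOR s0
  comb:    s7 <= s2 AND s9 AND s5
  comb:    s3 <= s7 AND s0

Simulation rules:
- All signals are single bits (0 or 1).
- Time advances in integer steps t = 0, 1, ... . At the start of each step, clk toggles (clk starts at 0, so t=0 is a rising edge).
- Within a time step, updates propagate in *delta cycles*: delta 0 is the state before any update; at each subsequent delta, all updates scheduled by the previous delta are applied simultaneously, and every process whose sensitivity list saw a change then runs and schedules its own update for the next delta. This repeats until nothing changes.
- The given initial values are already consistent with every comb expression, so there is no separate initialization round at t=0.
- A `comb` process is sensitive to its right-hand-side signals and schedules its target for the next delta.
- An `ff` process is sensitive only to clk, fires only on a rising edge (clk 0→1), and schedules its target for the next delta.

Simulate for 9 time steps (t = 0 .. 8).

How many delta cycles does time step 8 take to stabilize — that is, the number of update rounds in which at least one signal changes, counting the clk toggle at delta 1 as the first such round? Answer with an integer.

t0.Δ0 s0=1 s7=0 s6=1 s3=0 s5=1 clk=0 s1=1 s2=0 s8=1 s9=0
t0.Δ1 s0=1 s7=0 s6=1 s3=0 s5=1 clk=1 s1=1 s2=0 s8=1 s9=0
t0.Δ2 s0=0 s7=0 s6=1 s3=0 s5=1 clk=1 s1=1 s2=0 s8=1 s9=0
t0.Δ3 s0=0 s7=0 s6=1 s3=0 s5=1 clk=1 s1=1 s2=0 s8=1 s9=1
t1.Δ0 s0=0 s7=0 s6=1 s3=0 s5=1 clk=1 s1=1 s2=0 s8=1 s9=1
t1.Δ1 s0=0 s7=0 s6=1 s3=0 s5=1 clk=0 s1=1 s2=0 s8=1 s9=1
t2.Δ0 s0=0 s7=0 s6=1 s3=0 s5=1 clk=0 s1=1 s2=0 s8=1 s9=1
t2.Δ1 s0=0 s7=0 s6=1 s3=0 s5=1 clk=1 s1=1 s2=0 s8=1 s9=1
t2.Δ2 s0=1 s7=0 s6=1 s3=0 s5=1 clk=1 s1=1 s2=0 s8=1 s9=1
t2.Δ3 s0=1 s7=0 s6=1 s3=0 s5=1 clk=1 s1=1 s2=0 s8=1 s9=0
t3.Δ0 s0=1 s7=0 s6=1 s3=0 s5=1 clk=1 s1=1 s2=0 s8=1 s9=0
t3.Δ1 s0=1 s7=0 s6=1 s3=0 s5=1 clk=0 s1=1 s2=0 s8=1 s9=0
t4.Δ0 s0=1 s7=0 s6=1 s3=0 s5=1 clk=0 s1=1 s2=0 s8=1 s9=0
t4.Δ1 s0=1 s7=0 s6=1 s3=0 s5=1 clk=1 s1=1 s2=0 s8=1 s9=0
t4.Δ2 s0=0 s7=0 s6=1 s3=0 s5=1 clk=1 s1=1 s2=0 s8=1 s9=0
t4.Δ3 s0=0 s7=0 s6=1 s3=0 s5=1 clk=1 s1=1 s2=0 s8=1 s9=1
t5.Δ0 s0=0 s7=0 s6=1 s3=0 s5=1 clk=1 s1=1 s2=0 s8=1 s9=1
t5.Δ1 s0=0 s7=0 s6=1 s3=0 s5=1 clk=0 s1=1 s2=0 s8=1 s9=1
t6.Δ0 s0=0 s7=0 s6=1 s3=0 s5=1 clk=0 s1=1 s2=0 s8=1 s9=1
t6.Δ1 s0=0 s7=0 s6=1 s3=0 s5=1 clk=1 s1=1 s2=0 s8=1 s9=1
t6.Δ2 s0=1 s7=0 s6=1 s3=0 s5=1 clk=1 s1=1 s2=0 s8=1 s9=1
t6.Δ3 s0=1 s7=0 s6=1 s3=0 s5=1 clk=1 s1=1 s2=0 s8=1 s9=0
t7.Δ0 s0=1 s7=0 s6=1 s3=0 s5=1 clk=1 s1=1 s2=0 s8=1 s9=0
t7.Δ1 s0=1 s7=0 s6=1 s3=0 s5=1 clk=0 s1=1 s2=0 s8=1 s9=0
t8.Δ0 s0=1 s7=0 s6=1 s3=0 s5=1 clk=0 s1=1 s2=0 s8=1 s9=0
t8.Δ1 s0=1 s7=0 s6=1 s3=0 s5=1 clk=1 s1=1 s2=0 s8=1 s9=0
t8.Δ2 s0=0 s7=0 s6=1 s3=0 s5=1 clk=1 s1=1 s2=0 s8=1 s9=0
t8.Δ3 s0=0 s7=0 s6=1 s3=0 s5=1 clk=1 s1=1 s2=0 s8=1 s9=1

3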